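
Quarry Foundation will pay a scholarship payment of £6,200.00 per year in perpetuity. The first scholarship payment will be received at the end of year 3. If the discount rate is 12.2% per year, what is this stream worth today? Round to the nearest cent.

£40368.83

Value at end of year 2: C / r = £6,200.00 / 0.122 = £50,819.6721
Discount to today: PV = £50,819.6721 / (1 + 0.122)^2 = £50,819.6721 / 1.258884 = £40,368.83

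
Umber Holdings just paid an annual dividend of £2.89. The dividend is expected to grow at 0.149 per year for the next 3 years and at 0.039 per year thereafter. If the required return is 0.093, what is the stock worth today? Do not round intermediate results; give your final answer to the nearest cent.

£74.19

D_1 = 3.32061
D_2 = 3.81538
D_3 = 4.38387
Terminal value at year 3: TV = D_3×(1+g_2)/(r−g_2) = 4.55484/0.054 = 84.34896
P_0 = D_1/(1+r)^1 + D_2/(1+r)^2 + D_3/(1+r)^3 + TV/(1+r)^3
    = 3.03807 + 3.19373 + 3.35736 + 64.59802 = 74.18717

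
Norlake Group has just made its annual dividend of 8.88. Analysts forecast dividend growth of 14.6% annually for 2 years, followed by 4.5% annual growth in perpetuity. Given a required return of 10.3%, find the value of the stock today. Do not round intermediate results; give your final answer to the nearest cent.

D_1 = 10.17648
D_2 = 11.66225
Terminal value at year 2: TV = D_2×(1+g_2)/(r−g_2) = 12.18705/0.058 = 210.12150
P_0 = D_1/(1+r)^1 + D_2/(1+r)^2 + TV/(1+r)^2
    = 9.22618 + 9.58586 + 172.71079 = 191.52284

191.52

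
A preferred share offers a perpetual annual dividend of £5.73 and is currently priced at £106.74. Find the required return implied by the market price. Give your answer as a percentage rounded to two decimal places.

P = C/r ⇒ r = C/P = £5.73/£106.74 = 0.053682

5.37%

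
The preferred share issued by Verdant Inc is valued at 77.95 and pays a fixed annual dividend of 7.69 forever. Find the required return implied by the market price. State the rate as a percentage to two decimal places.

P = C/r ⇒ r = C/P = 7.69/77.95 = 0.098653

9.87%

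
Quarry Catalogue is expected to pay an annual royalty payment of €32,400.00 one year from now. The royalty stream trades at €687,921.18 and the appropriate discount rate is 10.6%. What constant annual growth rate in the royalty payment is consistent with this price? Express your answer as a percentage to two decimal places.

P = D₁/(r−g) ⇒ g = r − D₁/P = 0.106 − €32,400.00/€687,921.18 = 0.058902

5.89%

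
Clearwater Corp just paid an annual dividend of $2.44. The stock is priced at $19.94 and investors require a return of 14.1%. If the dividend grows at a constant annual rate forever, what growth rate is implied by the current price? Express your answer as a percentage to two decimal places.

P = D₀(1+g)/(r−g) ⇒ P(r−g) = D₀(1+g) ⇒ g(P+D₀) = P·r − D₀
g = (P·r − D₀)/(P + D₀) = ($19.94×0.141 − $2.44) / ($19.94 + $2.44) = 0.016601

1.66%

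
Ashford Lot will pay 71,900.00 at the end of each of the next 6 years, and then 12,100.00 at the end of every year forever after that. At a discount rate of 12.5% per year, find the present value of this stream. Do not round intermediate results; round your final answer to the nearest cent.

339219.54

PV of 6-year annuity: 71,900.00 × [1 − (1+0.125)^−6] / 0.125 = 291470.99001
Perpetuity value at year 6: 12,100.00 / 0.125 = 96800.00000
PV of perpetuity: 96800.00000 / (1+0.125)^6 = 47748.55384
Total PV = 291470.99001 + 47748.55384 = 339219.54384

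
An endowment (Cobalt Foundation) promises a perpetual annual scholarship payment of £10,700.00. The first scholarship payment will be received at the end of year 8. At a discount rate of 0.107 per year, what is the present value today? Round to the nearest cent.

£49087.02

Value at end of year 7: C / r = £10,700.00 / 0.107 = £100,000.0000
Discount to today: PV = £100,000.0000 / (1 + 0.107)^7 = £100,000.0000 / 2.037198 = £49,087.02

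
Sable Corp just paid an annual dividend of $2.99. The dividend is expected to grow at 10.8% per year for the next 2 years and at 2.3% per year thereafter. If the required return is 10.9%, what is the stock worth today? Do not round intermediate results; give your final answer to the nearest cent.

D_1 = 3.31292
D_2 = 3.67072
Terminal value at year 2: TV = D_2×(1+g_2)/(r−g_2) = 3.75514/0.086 = 43.66444
P_0 = D_1/(1+r)^1 + D_2/(1+r)^2 + TV/(1+r)^2
    = 2.98730 + 2.98461 + 35.50298 = 41.47489

$41.47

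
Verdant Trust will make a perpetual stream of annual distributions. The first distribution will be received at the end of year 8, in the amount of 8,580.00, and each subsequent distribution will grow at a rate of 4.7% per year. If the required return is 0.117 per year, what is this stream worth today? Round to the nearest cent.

Value at end of year 7: C₁ / (r − g) = 8,580.00 / (0.117 − 0.047) = 122,571.4286
Discount to today: PV = 122,571.4286 / (1 + 0.117)^7 = 122,571.4286 / 2.169563 = 56,495.91

56495.91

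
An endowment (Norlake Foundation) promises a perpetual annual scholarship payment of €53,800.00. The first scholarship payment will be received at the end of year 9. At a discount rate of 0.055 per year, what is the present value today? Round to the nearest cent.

€637382.17

Value at end of year 8: C / r = €53,800.00 / 0.055 = €978,181.8182
Discount to today: PV = €978,181.8182 / (1 + 0.055)^8 = €978,181.8182 / 1.534687 = €637,382.17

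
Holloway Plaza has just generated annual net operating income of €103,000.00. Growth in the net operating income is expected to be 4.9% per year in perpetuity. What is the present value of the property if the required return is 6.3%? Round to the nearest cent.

€7717642.86

D₁ = D₀ × (1 + g) = €103,000.00 × 1.049 = €108,047.0000
Growing perpetuity: P = D₁ / (r − g) = €108,047.0000 / (0.063 − 0.049) = €7,717,642.86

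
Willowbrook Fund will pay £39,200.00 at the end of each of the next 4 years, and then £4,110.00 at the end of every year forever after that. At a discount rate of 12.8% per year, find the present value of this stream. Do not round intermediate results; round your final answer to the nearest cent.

PV of 4-year annuity: £39,200.00 × [1 − (1+0.128)^−4] / 0.128 = 117085.47301
Perpetuity value at year 4: £4,110.00 / 0.128 = 32109.37500
PV of perpetuity: 32109.37500 / (1+0.128)^4 = 19833.32158
Total PV = 117085.47301 + 19833.32158 = 136918.79459

£136918.79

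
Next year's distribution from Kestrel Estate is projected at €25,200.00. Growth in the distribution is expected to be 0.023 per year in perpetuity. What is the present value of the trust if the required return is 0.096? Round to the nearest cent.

Growing perpetuity: P = D₁ / (r − g) = €25,200.0000 / (0.096 − 0.023) = €345,205.48

€345205.48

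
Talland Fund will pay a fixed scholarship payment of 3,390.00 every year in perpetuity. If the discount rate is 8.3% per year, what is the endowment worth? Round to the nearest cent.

40843.37

Level perpetuity: PV = C / r = 3,390.00 / 0.083 = 40,843.37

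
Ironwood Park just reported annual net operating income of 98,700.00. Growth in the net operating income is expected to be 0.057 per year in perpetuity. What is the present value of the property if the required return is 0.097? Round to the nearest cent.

2608147.50

D₁ = D₀ × (1 + g) = 98,700.00 × 1.057 = 104,325.9000
Growing perpetuity: P = D₁ / (r − g) = 104,325.9000 / (0.097 − 0.057) = 2,608,147.50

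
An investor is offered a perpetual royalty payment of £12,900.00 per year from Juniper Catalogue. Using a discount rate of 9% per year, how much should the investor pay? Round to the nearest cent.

Level perpetuity: PV = C / r = £12,900.00 / 0.09 = £143,333.33

£143333.33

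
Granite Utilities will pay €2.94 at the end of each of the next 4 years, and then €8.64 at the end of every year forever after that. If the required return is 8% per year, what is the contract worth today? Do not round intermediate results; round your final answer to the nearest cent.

PV of 4-year annuity: €2.94 × [1 − (1+0.08)^−4] / 0.08 = 9.73765
Perpetuity value at year 4: €8.64 / 0.08 = 108.00000
PV of perpetuity: 108.00000 / (1+0.08)^4 = 79.38322
Total PV = 9.73765 + 79.38322 = 89.12088

€89.12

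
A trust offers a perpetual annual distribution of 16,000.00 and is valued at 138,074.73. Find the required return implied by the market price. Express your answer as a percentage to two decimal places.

P = C/r ⇒ r = C/P = 16,000.00/138,074.73 = 0.115879

11.59%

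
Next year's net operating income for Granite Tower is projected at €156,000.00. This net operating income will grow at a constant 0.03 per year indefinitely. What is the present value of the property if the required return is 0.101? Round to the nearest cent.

Growing perpetuity: P = D₁ / (r − g) = €156,000.0000 / (0.101 − 0.03) = €2,197,183.10

€2197183.10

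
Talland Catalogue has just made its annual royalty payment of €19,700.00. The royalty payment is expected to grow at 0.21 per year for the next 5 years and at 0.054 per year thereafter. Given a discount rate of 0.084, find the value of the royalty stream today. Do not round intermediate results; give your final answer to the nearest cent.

€1338062.59

D_1 = 23837.00000
D_2 = 28842.77000
D_3 = 34899.75170
D_4 = 42228.69956
D_5 = 51096.72646
Terminal value at year 5: TV = D_5×(1+g_2)/(r−g_2) = 53855.94969/0.03 = 1795198.32310
P_0 = D_1/(1+r)^1 + D_2/(1+r)^2 + D_3/(1+r)^3 + D_4/(1+r)^4 + D_5/(1+r)^5 + TV/(1+r)^5
    = 21989.85240 + 24545.86845 + 27398.98600 + 30583.73899 + 34138.67544 + 1199405.46376 = 1338062.58505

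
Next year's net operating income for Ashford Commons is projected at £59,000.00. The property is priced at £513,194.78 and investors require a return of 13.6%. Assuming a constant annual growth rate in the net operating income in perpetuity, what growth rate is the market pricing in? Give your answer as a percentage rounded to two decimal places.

2.10%

P = D₁/(r−g) ⇒ g = r − D₁/P = 0.136 − £59,000.00/£513,194.78 = 0.021034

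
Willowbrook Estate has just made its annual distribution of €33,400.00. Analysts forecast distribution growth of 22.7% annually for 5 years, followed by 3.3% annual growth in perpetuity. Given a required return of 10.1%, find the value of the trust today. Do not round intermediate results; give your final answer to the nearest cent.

€1106085.87

D_1 = 40981.80000
D_2 = 50284.66860
D_3 = 61699.28837
D_4 = 75705.02683
D_5 = 92890.06792
Terminal value at year 5: TV = D_5×(1+g_2)/(r−g_2) = 95955.44017/0.068 = 1411109.41419
P_0 = D_1/(1+r)^1 + D_2/(1+r)^2 + D_3/(1+r)^3 + D_4/(1+r)^4 + D_5/(1+r)^5 + TV/(1+r)^5
    = 37222.34332 + 41482.12103 + 46229.39374 + 51519.95106 + 57415.96726 + 872216.09089 = 1106085.86732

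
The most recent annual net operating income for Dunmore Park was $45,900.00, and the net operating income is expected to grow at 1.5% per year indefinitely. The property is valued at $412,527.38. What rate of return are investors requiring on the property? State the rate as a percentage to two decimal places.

D₁ = $45,900.00 × 1.015 = $46,588.5000
P = D₁/(r − g) ⇒ r = D₁/P + g = $46,588.5000/$412,527.38 + 0.015 = 0.112934 + 0.015 = 0.127934

12.79%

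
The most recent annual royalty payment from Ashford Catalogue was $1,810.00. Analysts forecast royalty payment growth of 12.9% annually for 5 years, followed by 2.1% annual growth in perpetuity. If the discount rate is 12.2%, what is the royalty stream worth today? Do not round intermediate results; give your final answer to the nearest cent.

D_1 = 2043.49000
D_2 = 2307.10021
D_3 = 2604.71614
D_4 = 2940.72452
D_5 = 3320.07798
Terminal value at year 5: TV = D_5×(1+g_2)/(r−g_2) = 3389.79962/0.101 = 33562.37247
P_0 = D_1/(1+r)^1 + D_2/(1+r)^2 + D_3/(1+r)^3 + D_4/(1+r)^4 + D_5/(1+r)^5 + TV/(1+r)^5
    = 1821.29234 + 1832.65512 + 1844.08880 + 1855.59381 + 1867.17060 + 18875.06119 = 28095.86185

$28095.86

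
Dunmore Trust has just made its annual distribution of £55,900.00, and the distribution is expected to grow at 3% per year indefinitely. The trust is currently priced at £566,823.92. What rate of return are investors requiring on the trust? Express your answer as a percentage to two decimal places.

D₁ = £55,900.00 × 1.03 = £57,577.0000
P = D₁/(r − g) ⇒ r = D₁/P + g = £57,577.0000/£566,823.92 + 0.03 = 0.101578 + 0.03 = 0.131578

13.16%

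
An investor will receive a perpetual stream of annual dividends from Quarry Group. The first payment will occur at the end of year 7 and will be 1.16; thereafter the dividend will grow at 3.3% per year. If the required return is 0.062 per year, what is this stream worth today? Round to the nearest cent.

Value at end of year 6: C₁ / (r − g) = 1.16 / (0.062 − 0.033) = 40.0000
Discount to today: PV = 40.0000 / (1 + 0.062)^6 = 40.0000 / 1.434654 = 27.88

27.88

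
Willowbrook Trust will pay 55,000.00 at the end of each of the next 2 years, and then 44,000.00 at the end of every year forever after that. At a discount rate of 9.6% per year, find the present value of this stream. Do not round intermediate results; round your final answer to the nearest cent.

PV of 2-year annuity: 55,000.00 × [1 − (1+0.096)^−2] / 0.096 = 95969.41766
Perpetuity value at year 2: 44,000.00 / 0.096 = 458333.33333
PV of perpetuity: 458333.33333 / (1+0.096)^2 = 381557.79921
Total PV = 95969.41766 + 381557.79921 = 477527.21686

477527.22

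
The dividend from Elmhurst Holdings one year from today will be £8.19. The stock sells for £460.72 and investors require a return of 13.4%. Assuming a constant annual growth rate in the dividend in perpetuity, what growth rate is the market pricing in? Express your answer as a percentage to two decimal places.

11.62%

P = D₁/(r−g) ⇒ g = r − D₁/P = 0.134 − £8.19/£460.72 = 0.116223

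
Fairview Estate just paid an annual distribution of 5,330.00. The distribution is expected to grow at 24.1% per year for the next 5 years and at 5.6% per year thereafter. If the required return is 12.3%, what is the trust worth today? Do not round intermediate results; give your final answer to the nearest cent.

174769.22

D_1 = 6614.53000
D_2 = 8208.63173
D_3 = 10186.91198
D_4 = 12641.95776
D_5 = 15688.66958
Terminal value at year 5: TV = D_5×(1+g_2)/(r−g_2) = 16567.23508/0.067 = 247272.16539
P_0 = D_1/(1+r)^1 + D_2/(1+r)^2 + D_3/(1+r)^3 + D_4/(1+r)^4 + D_5/(1+r)^5 + TV/(1+r)^5
    = 5890.05343 + 6508.95486 + 7192.88778 + 7948.68543 + 8783.89904 + 138444.73703 = 174769.21756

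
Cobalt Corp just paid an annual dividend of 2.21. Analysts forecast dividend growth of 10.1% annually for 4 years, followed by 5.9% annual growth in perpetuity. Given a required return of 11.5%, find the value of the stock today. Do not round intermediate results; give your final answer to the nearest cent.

48.30

D_1 = 2.43321
D_2 = 2.67896
D_3 = 2.94954
D_4 = 3.24744
Terminal value at year 4: TV = D_4×(1+g_2)/(r−g_2) = 3.43904/0.056 = 61.41147
P_0 = D_1/(1+r)^1 + D_2/(1+r)^2 + D_3/(1+r)^3 + D_4/(1+r)^4 + TV/(1+r)^4
    = 2.18225 + 2.15485 + 2.12779 + 2.10108 + 39.73288 = 48.29885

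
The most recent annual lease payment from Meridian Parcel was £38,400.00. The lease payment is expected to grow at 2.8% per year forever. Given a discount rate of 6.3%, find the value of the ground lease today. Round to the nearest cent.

D₁ = D₀ × (1 + g) = £38,400.00 × 1.028 = £39,475.2000
Growing perpetuity: P = D₁ / (r − g) = £39,475.2000 / (0.063 − 0.028) = £1,127,862.86

£1127862.86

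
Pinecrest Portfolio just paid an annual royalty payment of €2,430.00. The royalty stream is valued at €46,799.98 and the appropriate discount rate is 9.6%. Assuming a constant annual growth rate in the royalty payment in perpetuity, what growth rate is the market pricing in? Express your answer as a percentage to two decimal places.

4.19%

P = D₀(1+g)/(r−g) ⇒ P(r−g) = D₀(1+g) ⇒ g(P+D₀) = P·r − D₀
g = (P·r − D₀)/(P + D₀) = (€46,799.98×0.096 − €2,430.00) / (€46,799.98 + €2,430.00) = 0.041901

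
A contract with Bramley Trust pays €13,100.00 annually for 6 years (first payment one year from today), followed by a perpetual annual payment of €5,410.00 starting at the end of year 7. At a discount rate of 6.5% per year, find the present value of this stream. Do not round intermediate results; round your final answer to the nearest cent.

€120458.16

PV of 6-year annuity: €13,100.00 × [1 − (1+0.065)^−6] / 0.065 = 63417.27760
Perpetuity value at year 6: €5,410.00 / 0.065 = 83230.76923
PV of perpetuity: 83230.76923 / (1+0.065)^6 = 57040.88589
Total PV = 63417.27760 + 57040.88589 = 120458.16348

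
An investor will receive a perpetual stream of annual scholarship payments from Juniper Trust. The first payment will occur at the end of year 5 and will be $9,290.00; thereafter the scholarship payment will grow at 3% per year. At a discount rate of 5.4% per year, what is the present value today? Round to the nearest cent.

$313647.64

Value at end of year 4: C₁ / (r − g) = $9,290.00 / (0.054 − 0.03) = $387,083.3333
Discount to today: PV = $387,083.3333 / (1 + 0.054)^4 = $387,083.3333 / 1.234134 = $313,647.64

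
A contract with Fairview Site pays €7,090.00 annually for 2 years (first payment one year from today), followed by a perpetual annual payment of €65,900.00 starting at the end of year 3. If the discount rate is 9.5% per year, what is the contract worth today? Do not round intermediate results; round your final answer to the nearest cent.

PV of 2-year annuity: €7,090.00 × [1 − (1+0.095)^−2] / 0.095 = 12388.02360
Perpetuity value at year 2: €65,900.00 / 0.095 = 693684.21053
PV of perpetuity: 693684.21053 / (1+0.095)^2 = 578540.23938
Total PV = 12388.02360 + 578540.23938 = 590928.26299

€590928.26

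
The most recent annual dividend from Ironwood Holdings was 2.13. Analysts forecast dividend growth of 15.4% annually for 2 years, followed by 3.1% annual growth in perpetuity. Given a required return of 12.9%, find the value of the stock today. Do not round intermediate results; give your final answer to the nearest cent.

27.81

D_1 = 2.45802
D_2 = 2.83656
Terminal value at year 2: TV = D_2×(1+g_2)/(r−g_2) = 2.92449/0.098 = 29.84172
P_0 = D_1/(1+r)^1 + D_2/(1+r)^2 + TV/(1+r)^2
    = 2.17717 + 2.22538 + 23.41186 = 27.81440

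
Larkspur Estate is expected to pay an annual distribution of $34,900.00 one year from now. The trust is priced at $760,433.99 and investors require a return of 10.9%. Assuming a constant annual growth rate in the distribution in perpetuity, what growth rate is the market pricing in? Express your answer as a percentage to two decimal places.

6.31%

P = D₁/(r−g) ⇒ g = r − D₁/P = 0.109 − $34,900.00/$760,433.99 = 0.063105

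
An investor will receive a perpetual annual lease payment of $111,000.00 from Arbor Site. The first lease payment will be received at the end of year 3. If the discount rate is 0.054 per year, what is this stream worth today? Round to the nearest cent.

$1850324.92

Value at end of year 2: C / r = $111,000.00 / 0.054 = $2,055,555.5556
Discount to today: PV = $2,055,555.5556 / (1 + 0.054)^2 = $2,055,555.5556 / 1.110916 = $1,850,324.92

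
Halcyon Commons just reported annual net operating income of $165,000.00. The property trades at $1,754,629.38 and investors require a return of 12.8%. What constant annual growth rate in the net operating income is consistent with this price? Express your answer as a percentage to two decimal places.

3.10%

P = D₀(1+g)/(r−g) ⇒ P(r−g) = D₀(1+g) ⇒ g(P+D₀) = P·r − D₀
g = (P·r − D₀)/(P + D₀) = ($1,754,629.38×0.128 − $165,000.00) / ($1,754,629.38 + $165,000.00) = 0.031044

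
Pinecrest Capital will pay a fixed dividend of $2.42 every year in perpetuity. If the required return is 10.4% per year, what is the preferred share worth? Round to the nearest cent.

$23.27

Level perpetuity: PV = C / r = $2.42 / 0.104 = $23.27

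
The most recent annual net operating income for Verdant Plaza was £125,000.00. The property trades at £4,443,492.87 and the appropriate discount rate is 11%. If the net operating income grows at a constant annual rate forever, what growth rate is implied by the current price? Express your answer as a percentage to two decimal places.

7.96%

P = D₀(1+g)/(r−g) ⇒ P(r−g) = D₀(1+g) ⇒ g(P+D₀) = P·r − D₀
g = (P·r − D₀)/(P + D₀) = (£4,443,492.87×0.11 − £125,000.00) / (£4,443,492.87 + £125,000.00) = 0.079629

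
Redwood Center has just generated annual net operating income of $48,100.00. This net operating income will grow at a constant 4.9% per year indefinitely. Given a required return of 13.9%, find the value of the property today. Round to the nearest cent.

D₁ = D₀ × (1 + g) = $48,100.00 × 1.049 = $50,456.9000
Growing perpetuity: P = D₁ / (r − g) = $50,456.9000 / (0.139 − 0.049) = $560,632.22

$560632.22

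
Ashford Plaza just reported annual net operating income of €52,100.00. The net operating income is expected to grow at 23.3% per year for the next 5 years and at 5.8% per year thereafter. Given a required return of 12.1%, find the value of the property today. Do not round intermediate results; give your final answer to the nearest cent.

D_1 = 64239.30000
D_2 = 79207.05690
D_3 = 97662.30116
D_4 = 120417.61733
D_5 = 148474.92216
Terminal value at year 5: TV = D_5×(1+g_2)/(r−g_2) = 157086.46765/0.063 = 2493435.99445
P_0 = D_1/(1+r)^1 + D_2/(1+r)^2 + D_3/(1+r)^3 + D_4/(1+r)^4 + D_5/(1+r)^5 + TV/(1+r)^5
    = 57305.35236 + 63030.77562 + 69328.23045 + 76254.86900 + 83873.55350 + 1408543.16827 = 1758335.94919

€1758335.95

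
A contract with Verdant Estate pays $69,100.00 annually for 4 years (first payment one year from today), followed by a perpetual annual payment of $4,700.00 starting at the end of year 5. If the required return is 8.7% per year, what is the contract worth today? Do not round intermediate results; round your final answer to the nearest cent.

PV of 4-year annuity: $69,100.00 × [1 − (1+0.087)^−4] / 0.087 = 225346.73693
Perpetuity value at year 4: $4,700.00 / 0.087 = 54022.98851
PV of perpetuity: 54022.98851 / (1+0.087)^4 = 38695.49699
Total PV = 225346.73693 + 38695.49699 = 264042.23392

$264042.23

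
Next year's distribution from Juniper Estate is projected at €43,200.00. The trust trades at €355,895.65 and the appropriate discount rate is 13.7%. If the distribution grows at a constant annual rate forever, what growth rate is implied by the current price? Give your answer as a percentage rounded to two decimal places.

1.56%

P = D₁/(r−g) ⇒ g = r − D₁/P = 0.137 − €43,200.00/€355,895.65 = 0.015616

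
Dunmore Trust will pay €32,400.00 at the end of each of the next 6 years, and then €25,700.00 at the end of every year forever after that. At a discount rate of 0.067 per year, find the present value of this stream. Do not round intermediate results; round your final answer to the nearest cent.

PV of 6-year annuity: €32,400.00 × [1 − (1+0.067)^−6] / 0.067 = 155876.61929
Perpetuity value at year 6: €25,700.00 / 0.067 = 383582.08955
PV of perpetuity: 383582.08955 / (1+0.067)^6 = 259939.21561
Total PV = 155876.61929 + 259939.21561 = 415815.83490

€415815.83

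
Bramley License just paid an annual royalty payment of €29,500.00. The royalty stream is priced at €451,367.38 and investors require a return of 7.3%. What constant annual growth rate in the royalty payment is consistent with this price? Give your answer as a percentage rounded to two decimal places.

0.72%

P = D₀(1+g)/(r−g) ⇒ P(r−g) = D₀(1+g) ⇒ g(P+D₀) = P·r − D₀
g = (P·r − D₀)/(P + D₀) = (€451,367.38×0.073 − €29,500.00) / (€451,367.38 + €29,500.00) = 0.007174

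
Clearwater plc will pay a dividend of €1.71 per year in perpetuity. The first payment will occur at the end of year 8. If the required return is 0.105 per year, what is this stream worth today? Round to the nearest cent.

Value at end of year 7: C / r = €1.71 / 0.105 = €16.2857
Discount to today: PV = €16.2857 / (1 + 0.105)^7 = €16.2857 / 2.011574 = €8.10

€8.10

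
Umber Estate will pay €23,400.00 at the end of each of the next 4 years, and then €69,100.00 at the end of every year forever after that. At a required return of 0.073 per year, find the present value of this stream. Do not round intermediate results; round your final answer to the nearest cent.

PV of 4-year annuity: €23,400.00 × [1 − (1+0.073)^−4] / 0.073 = 78726.89139
Perpetuity value at year 4: €69,100.00 / 0.073 = 946575.34247
PV of perpetuity: 946575.34247 / (1+0.073)^4 = 714095.50508
Total PV = 78726.89139 + 714095.50508 = 792822.39647

€792822.40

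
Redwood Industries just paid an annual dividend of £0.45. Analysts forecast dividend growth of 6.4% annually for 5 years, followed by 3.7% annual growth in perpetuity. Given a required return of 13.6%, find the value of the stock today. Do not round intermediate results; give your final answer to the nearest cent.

D_1 = 0.47880
D_2 = 0.50944
D_3 = 0.54205
D_4 = 0.57674
D_5 = 0.61365
Terminal value at year 5: TV = D_5×(1+g_2)/(r−g_2) = 0.63635/0.099 = 6.42783
P_0 = D_1/(1+r)^1 + D_2/(1+r)^2 + D_3/(1+r)^3 + D_4/(1+r)^4 + D_5/(1+r)^5 + TV/(1+r)^5
    = 0.42148 + 0.39477 + 0.36975 + 0.34631 + 0.32436 + 3.39760 = 5.25426

£5.25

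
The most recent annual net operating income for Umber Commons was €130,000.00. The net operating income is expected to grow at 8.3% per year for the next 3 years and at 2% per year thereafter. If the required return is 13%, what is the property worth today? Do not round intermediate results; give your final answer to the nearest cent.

€1419656.64

D_1 = 140790.00000
D_2 = 152475.57000
D_3 = 165131.04231
Terminal value at year 3: TV = D_3×(1+g_2)/(r−g_2) = 168433.66316/0.11 = 1531215.11960
P_0 = D_1/(1+r)^1 + D_2/(1+r)^2 + D_3/(1+r)^3 + TV/(1+r)^3
    = 124592.92035 + 119410.73694 + 114444.09567 + 1061208.88712 = 1419656.64009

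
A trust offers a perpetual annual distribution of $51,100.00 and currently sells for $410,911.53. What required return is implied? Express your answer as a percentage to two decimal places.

P = C/r ⇒ r = C/P = $51,100.00/$410,911.53 = 0.124358

12.44%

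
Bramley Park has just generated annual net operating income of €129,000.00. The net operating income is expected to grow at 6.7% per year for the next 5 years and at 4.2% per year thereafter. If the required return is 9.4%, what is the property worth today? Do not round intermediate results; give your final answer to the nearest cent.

D_1 = 137643.00000
D_2 = 146865.08100
D_3 = 156705.04143
D_4 = 167204.27920
D_5 = 178406.96591
Terminal value at year 5: TV = D_5×(1+g_2)/(r−g_2) = 185900.05848/0.052 = 3575001.12456
P_0 = D_1/(1+r)^1 + D_2/(1+r)^2 + D_3/(1+r)^3 + D_4/(1+r)^4 + D_5/(1+r)^5 + TV/(1+r)^5
    = 125816.27057 + 122711.11581 + 119682.59650 + 116728.82126 + 113847.94542 + 2281337.67551 = 2880124.42507

€2880124.43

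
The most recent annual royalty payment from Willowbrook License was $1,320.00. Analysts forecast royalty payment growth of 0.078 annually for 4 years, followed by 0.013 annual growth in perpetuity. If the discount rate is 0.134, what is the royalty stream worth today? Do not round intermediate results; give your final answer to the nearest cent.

D_1 = 1422.96000
D_2 = 1533.95088
D_3 = 1653.59905
D_4 = 1782.57977
Terminal value at year 4: TV = D_4×(1+g_2)/(r−g_2) = 1805.75331/0.121 = 14923.58109
P_0 = D_1/(1+r)^1 + D_2/(1+r)^2 + D_3/(1+r)^3 + D_4/(1+r)^4 + TV/(1+r)^4
    = 1254.81481 + 1192.84865 + 1133.94254 + 1077.94538 + 9024.45184 = 13684.00323

$13684.00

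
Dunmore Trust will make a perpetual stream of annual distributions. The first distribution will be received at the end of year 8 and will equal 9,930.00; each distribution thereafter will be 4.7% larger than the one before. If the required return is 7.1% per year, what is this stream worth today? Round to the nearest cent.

Value at end of year 7: C₁ / (r − g) = 9,930.00 / (0.071 − 0.047) = 413,750.0000
Discount to today: PV = 413,750.0000 / (1 + 0.071)^7 = 413,750.0000 / 1.616316 = 255,983.35

255983.35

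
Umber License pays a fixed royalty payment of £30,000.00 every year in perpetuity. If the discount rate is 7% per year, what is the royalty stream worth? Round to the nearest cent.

£428571.43

Level perpetuity: PV = C / r = £30,000.00 / 0.07 = £428,571.43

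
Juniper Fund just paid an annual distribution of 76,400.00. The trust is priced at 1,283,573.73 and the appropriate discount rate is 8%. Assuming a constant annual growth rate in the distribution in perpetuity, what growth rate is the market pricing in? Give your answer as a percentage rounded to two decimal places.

P = D₀(1+g)/(r−g) ⇒ P(r−g) = D₀(1+g) ⇒ g(P+D₀) = P·r − D₀
g = (P·r − D₀)/(P + D₀) = (1,283,573.73×0.08 − 76,400.00) / (1,283,573.73 + 76,400.00) = 0.019328

1.93%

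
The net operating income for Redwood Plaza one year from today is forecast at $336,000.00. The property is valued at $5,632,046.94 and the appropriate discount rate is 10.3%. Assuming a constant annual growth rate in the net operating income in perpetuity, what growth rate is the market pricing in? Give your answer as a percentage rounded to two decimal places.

4.33%

P = D₁/(r−g) ⇒ g = r − D₁/P = 0.103 − $336,000.00/$5,632,046.94 = 0.043341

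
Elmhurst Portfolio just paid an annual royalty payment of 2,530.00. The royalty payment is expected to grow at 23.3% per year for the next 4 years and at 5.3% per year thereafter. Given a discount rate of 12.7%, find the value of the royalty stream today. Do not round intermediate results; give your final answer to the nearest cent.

64313.23

D_1 = 3119.49000
D_2 = 3846.33117
D_3 = 4742.52633
D_4 = 5847.53497
Terminal value at year 4: TV = D_4×(1+g_2)/(r−g_2) = 6157.45432/0.074 = 83208.84218
P_0 = D_1/(1+r)^1 + D_2/(1+r)^2 + D_3/(1+r)^3 + D_4/(1+r)^4 + TV/(1+r)^4
    = 2767.95918 + 3028.29962 + 3313.12638 + 3624.74253 + 51579.10652 = 64313.23424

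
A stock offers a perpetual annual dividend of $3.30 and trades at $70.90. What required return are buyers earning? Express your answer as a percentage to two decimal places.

4.65%

P = C/r ⇒ r = C/P = $3.30/$70.90 = 0.046544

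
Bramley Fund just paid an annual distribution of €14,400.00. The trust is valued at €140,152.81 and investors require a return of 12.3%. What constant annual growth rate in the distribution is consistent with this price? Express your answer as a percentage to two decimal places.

1.84%

P = D₀(1+g)/(r−g) ⇒ P(r−g) = D₀(1+g) ⇒ g(P+D₀) = P·r − D₀
g = (P·r − D₀)/(P + D₀) = (€140,152.81×0.123 − €14,400.00) / (€140,152.81 + €14,400.00) = 0.018368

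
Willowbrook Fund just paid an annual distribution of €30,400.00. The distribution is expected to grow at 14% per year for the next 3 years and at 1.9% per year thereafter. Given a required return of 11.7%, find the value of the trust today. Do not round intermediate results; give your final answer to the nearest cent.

€431036.57

D_1 = 34656.00000
D_2 = 39507.84000
D_3 = 45038.93760
Terminal value at year 3: TV = D_3×(1+g_2)/(r−g_2) = 45894.67741/0.098 = 468313.03484
P_0 = D_1/(1+r)^1 + D_2/(1+r)^2 + D_3/(1+r)^3 + TV/(1+r)^3
    = 31025.96240 + 31664.81391 + 32316.81992 + 336028.97452 = 431036.57075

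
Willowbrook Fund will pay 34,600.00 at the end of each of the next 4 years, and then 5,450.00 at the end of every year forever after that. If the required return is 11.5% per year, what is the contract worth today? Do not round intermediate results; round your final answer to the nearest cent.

PV of 4-year annuity: 34,600.00 × [1 − (1+0.115)^−4] / 0.115 = 106208.63746
Perpetuity value at year 4: 5,450.00 / 0.115 = 47391.30435
PV of perpetuity: 47391.30435 / (1+0.115)^4 = 30661.90914
Total PV = 106208.63746 + 30661.90914 = 136870.54660

136870.55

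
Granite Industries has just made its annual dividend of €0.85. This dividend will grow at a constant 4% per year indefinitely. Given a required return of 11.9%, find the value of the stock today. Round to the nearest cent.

D₁ = D₀ × (1 + g) = €0.85 × 1.04 = €0.8840
Growing perpetuity: P = D₁ / (r − g) = €0.8840 / (0.119 − 0.04) = €11.19

€11.19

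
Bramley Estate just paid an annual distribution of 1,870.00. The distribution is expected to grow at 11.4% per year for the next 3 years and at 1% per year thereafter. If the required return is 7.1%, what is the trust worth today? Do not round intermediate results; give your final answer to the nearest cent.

40916.04

D_1 = 2083.18000
D_2 = 2320.66252
D_3 = 2585.21805
Terminal value at year 3: TV = D_3×(1+g_2)/(r−g_2) = 2611.07023/0.061 = 42804.42996
P_0 = D_1/(1+r)^1 + D_2/(1+r)^2 + D_3/(1+r)^3 + TV/(1+r)^3
    = 1945.07937 + 2023.17312 + 2104.40229 + 34843.38225 = 40916.03703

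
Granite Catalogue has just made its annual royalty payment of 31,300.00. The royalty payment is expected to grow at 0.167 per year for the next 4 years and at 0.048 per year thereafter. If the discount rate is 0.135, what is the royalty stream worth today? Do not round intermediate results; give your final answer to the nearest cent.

D_1 = 36527.10000
D_2 = 42627.12570
D_3 = 49745.85569
D_4 = 58053.41359
Terminal value at year 4: TV = D_4×(1+g_2)/(r−g_2) = 60839.97744/0.087 = 699310.08557
P_0 = D_1/(1+r)^1 + D_2/(1+r)^2 + D_3/(1+r)^3 + D_4/(1+r)^4 + TV/(1+r)^4
    = 32182.46696 + 33089.81405 + 34022.74272 + 34981.97424 + 421392.05748 = 555669.05545

555669.06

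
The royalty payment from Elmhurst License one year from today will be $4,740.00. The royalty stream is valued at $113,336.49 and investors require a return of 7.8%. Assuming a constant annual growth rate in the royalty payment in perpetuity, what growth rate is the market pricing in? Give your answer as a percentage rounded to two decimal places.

P = D₁/(r−g) ⇒ g = r − D₁/P = 0.078 − $4,740.00/$113,336.49 = 0.036178

3.62%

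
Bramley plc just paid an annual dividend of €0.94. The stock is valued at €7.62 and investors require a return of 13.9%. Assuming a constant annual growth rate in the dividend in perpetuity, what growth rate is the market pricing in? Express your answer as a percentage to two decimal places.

P = D₀(1+g)/(r−g) ⇒ P(r−g) = D₀(1+g) ⇒ g(P+D₀) = P·r − D₀
g = (P·r − D₀)/(P + D₀) = (€7.62×0.139 − €0.94) / (€7.62 + €0.94) = 0.013923

1.39%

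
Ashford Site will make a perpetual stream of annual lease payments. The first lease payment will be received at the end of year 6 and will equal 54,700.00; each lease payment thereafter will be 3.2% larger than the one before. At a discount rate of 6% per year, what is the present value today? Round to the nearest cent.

1459822.22

Value at end of year 5: C₁ / (r − g) = 54,700.00 / (0.06 − 0.032) = 1,953,571.4286
Discount to today: PV = 1,953,571.4286 / (1 + 0.06)^5 = 1,953,571.4286 / 1.338226 = 1,459,822.22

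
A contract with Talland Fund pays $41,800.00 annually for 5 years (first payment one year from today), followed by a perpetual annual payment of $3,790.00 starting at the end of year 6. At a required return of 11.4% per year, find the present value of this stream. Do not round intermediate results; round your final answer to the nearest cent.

$172324.49

PV of 5-year annuity: $41,800.00 × [1 − (1+0.114)^−5] / 0.114 = 152946.51375
Perpetuity value at year 5: $3,790.00 / 0.114 = 33245.61404
PV of perpetuity: 33245.61404 / (1+0.114)^5 = 19377.97559
Total PV = 152946.51375 + 19377.97559 = 172324.48934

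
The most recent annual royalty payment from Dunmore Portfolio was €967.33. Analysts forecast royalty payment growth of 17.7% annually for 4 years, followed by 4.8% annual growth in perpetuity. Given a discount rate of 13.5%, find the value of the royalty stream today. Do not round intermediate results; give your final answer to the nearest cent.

€17716.09

D_1 = 1138.54741
D_2 = 1340.07030
D_3 = 1577.26274
D_4 = 1856.43825
Terminal value at year 4: TV = D_4×(1+g_2)/(r−g_2) = 1945.54729/0.087 = 22362.61249
P_0 = D_1/(1+r)^1 + D_2/(1+r)^2 + D_3/(1+r)^3 + D_4/(1+r)^4 + TV/(1+r)^4
    = 1003.12547 + 1040.24553 + 1078.73920 + 1118.65730 + 13475.32015 = 17716.08766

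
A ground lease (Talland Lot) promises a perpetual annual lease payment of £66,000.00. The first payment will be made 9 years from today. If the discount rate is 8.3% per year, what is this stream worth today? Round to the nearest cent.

Value at end of year 8: C / r = £66,000.00 / 0.083 = £795,180.7229
Discount to today: PV = £795,180.7229 / (1 + 0.083)^8 = £795,180.7229 / 1.892464 = £420,182.72

£420182.72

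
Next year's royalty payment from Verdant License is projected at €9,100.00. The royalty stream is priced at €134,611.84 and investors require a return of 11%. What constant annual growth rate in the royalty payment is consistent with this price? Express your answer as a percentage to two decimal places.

4.24%

P = D₁/(r−g) ⇒ g = r − D₁/P = 0.11 − €9,100.00/€134,611.84 = 0.042398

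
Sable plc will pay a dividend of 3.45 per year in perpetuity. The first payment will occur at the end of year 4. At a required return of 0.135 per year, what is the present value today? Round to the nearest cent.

17.48

Value at end of year 3: C / r = 3.45 / 0.135 = 25.5556
Discount to today: PV = 25.5556 / (1 + 0.135)^3 = 25.5556 / 1.462135 = 17.48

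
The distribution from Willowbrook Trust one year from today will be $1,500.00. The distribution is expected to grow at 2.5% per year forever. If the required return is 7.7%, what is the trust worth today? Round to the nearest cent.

$28846.15

Growing perpetuity: P = D₁ / (r − g) = $1,500.0000 / (0.077 − 0.025) = $28,846.15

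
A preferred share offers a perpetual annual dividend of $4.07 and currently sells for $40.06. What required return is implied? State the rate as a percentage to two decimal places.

P = C/r ⇒ r = C/P = $4.07/$40.06 = 0.101598

10.16%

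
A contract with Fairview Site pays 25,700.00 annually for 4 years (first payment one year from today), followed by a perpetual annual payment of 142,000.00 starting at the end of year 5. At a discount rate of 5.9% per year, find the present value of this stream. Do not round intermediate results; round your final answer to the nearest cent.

PV of 4-year annuity: 25,700.00 × [1 − (1+0.059)^−4] / 0.059 = 89257.51182
Perpetuity value at year 4: 142,000.00 / 0.059 = 2406779.66102
PV of perpetuity: 2406779.66102 / (1+0.059)^4 = 1913605.86030
Total PV = 89257.51182 + 1913605.86030 = 2002863.37212

2002863.37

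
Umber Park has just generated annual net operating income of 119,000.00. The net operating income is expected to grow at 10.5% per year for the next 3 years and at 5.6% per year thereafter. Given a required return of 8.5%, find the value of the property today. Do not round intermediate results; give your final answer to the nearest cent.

D_1 = 131495.00000
D_2 = 145301.97500
D_3 = 160558.68238
Terminal value at year 3: TV = D_3×(1+g_2)/(r−g_2) = 169549.96859/0.029 = 5846550.64097
P_0 = D_1/(1+r)^1 + D_2/(1+r)^2 + D_3/(1+r)^3 + TV/(1+r)^3
    = 121193.54839 + 123427.53085 + 125702.69270 + 4577311.84470 = 4947635.61663

4947635.62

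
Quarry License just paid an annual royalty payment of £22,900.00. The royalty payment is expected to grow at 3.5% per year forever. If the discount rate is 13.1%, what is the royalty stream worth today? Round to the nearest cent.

£246890.63

D₁ = D₀ × (1 + g) = £22,900.00 × 1.035 = £23,701.5000
Growing perpetuity: P = D₁ / (r − g) = £23,701.5000 / (0.131 − 0.035) = £246,890.63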